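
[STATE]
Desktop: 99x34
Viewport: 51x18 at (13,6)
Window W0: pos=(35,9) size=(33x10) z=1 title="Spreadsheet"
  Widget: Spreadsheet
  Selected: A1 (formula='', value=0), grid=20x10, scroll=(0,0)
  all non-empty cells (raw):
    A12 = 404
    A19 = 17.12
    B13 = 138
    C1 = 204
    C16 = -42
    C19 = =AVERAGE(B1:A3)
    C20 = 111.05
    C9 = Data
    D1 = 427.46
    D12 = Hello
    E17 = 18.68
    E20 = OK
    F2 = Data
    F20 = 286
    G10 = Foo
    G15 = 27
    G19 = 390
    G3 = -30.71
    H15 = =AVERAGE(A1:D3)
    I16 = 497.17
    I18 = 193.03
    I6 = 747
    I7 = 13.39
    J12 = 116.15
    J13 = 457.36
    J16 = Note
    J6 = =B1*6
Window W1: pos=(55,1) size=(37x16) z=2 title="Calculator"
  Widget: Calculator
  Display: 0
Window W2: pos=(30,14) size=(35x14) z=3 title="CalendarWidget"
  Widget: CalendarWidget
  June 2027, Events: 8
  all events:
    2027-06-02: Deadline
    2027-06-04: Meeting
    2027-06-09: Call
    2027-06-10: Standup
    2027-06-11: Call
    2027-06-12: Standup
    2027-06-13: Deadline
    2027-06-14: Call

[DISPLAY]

                                          ┃│ 7 │ 8 
                                          ┃├───┼───
                                          ┃│ 4 │ 5 
                      ┏━━━━━━━━━━━━━━━━━━━┃├───┼───
                      ┃ Spreadsheet       ┃│ 1 │ 2 
                      ┠───────────────────┃├───┼───
                      ┃A1:                ┃│ 0 │ . 
                      ┃       A       B   ┃├───┼───
                 ┏━━━━━━━━━━━━━━━━━━━━━━━━━━━━━━━━━
                 ┃ CalendarWidget                  
                 ┠─────────────────────────────────
                 ┃            June 2027            
                 ┃Mo Tu We Th Fr Sa Su             
                 ┃    1  2*  3  4*  5  6           
                 ┃ 7  8  9* 10* 11* 12* 13*        
                 ┃14* 15 16 17 18 19 20            
                 ┃21 22 23 24 25 26 27             
                 ┃28 29 30                         


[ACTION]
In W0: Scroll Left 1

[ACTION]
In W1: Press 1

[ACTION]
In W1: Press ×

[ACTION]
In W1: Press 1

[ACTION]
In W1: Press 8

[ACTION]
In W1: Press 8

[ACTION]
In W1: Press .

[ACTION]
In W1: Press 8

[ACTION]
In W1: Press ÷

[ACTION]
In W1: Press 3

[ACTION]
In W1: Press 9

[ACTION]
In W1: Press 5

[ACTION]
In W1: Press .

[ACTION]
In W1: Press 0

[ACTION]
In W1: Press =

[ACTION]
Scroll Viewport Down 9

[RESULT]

                 ┃ CalendarWidget                  
                 ┠─────────────────────────────────
                 ┃            June 2027            
                 ┃Mo Tu We Th Fr Sa Su             
                 ┃    1  2*  3  4*  5  6           
                 ┃ 7  8  9* 10* 11* 12* 13*        
                 ┃14* 15 16 17 18 19 20            
                 ┃21 22 23 24 25 26 27             
                 ┃28 29 30                         
                 ┃                                 
                 ┃                                 
                 ┃                                 
                 ┗━━━━━━━━━━━━━━━━━━━━━━━━━━━━━━━━━
                                                   
                                                   
                                                   
                                                   
                                                   


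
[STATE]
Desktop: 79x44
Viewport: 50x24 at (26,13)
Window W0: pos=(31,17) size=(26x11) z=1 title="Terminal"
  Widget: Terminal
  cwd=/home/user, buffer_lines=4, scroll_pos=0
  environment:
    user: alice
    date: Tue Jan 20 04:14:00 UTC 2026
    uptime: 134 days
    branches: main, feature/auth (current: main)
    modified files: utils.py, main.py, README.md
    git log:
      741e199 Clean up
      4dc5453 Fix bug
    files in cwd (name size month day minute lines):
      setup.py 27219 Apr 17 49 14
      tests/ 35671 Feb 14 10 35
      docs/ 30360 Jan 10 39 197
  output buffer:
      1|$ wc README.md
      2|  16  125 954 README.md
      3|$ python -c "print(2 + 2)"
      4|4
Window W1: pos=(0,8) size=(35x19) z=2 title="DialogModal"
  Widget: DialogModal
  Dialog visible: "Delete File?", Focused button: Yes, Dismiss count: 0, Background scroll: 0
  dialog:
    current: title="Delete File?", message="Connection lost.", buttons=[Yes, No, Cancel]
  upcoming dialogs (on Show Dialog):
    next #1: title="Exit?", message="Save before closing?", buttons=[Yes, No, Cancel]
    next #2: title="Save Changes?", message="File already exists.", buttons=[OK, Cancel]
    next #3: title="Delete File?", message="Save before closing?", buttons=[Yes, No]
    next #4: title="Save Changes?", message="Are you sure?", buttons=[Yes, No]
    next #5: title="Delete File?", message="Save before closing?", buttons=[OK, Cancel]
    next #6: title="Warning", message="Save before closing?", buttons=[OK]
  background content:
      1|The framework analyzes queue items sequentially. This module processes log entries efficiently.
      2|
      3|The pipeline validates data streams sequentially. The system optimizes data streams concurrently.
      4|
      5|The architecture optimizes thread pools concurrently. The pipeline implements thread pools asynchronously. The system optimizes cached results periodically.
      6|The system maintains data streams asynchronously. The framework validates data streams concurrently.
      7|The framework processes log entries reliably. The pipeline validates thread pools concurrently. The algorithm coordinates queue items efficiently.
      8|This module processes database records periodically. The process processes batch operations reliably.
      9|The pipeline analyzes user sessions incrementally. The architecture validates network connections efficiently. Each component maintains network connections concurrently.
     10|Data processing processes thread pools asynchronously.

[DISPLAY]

ta strea┃                                         
        ┃                                         
s thread┃                                         
──┐reams┃                                         
  │entri┃━━━━━━━━━━━━━━━━━━━━━┓                   
  │se re┃rminal               ┃                   
  │essio┃─────────────────────┨                   
──┘read ┃c README.md          ┃                   
        ┃6  125 954 README.md ┃                   
        ┃ython -c "print(2 + 2┃                   
        ┃                     ┃                   
        ┃                     ┃                   
        ┃                     ┃                   
━━━━━━━━┛                     ┃                   
     ┗━━━━━━━━━━━━━━━━━━━━━━━━┛                   
                                                  
                                                  
                                                  
                                                  
                                                  
                                                  
                                                  
                                                  
                                                  


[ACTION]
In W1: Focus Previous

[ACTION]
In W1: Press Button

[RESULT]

ta strea┃                                         
        ┃                                         
s thread┃                                         
 streams┃                                         
og entri┃━━━━━━━━━━━━━━━━━━━━━┓                   
abase re┃rminal               ┃                   
r sessio┃─────────────────────┨                   
 thread ┃c README.md          ┃                   
        ┃6  125 954 README.md ┃                   
        ┃ython -c "print(2 + 2┃                   
        ┃                     ┃                   
        ┃                     ┃                   
        ┃                     ┃                   
━━━━━━━━┛                     ┃                   
     ┗━━━━━━━━━━━━━━━━━━━━━━━━┛                   
                                                  
                                                  
                                                  
                                                  
                                                  
                                                  
                                                  
                                                  
                                                  


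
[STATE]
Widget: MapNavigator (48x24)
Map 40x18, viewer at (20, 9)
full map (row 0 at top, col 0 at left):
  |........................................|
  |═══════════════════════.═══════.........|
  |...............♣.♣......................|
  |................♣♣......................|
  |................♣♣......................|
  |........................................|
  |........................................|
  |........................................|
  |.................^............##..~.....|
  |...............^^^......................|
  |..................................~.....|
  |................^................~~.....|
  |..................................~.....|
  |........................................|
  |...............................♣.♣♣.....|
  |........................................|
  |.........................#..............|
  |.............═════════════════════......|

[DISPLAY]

                                                
                                                
                                                
    ........................................    
    ═══════════════════════.═══════.........    
    ...............♣.♣......................    
    ................♣♣......................    
    ................♣♣......................    
    ........................................    
    ........................................    
    ........................................    
    .................^............##..~.....    
    ...............^^^..@...................    
    ..................................~.....    
    ................^................~~.....    
    ..................................~.....    
    ........................................    
    ...............................♣.♣♣.....    
    ........................................    
    .........................#..............    
    .............═════════════════════......    
                                                
                                                
                                                


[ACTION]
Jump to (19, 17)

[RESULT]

     ........................................   
     ........................................   
     ........................................   
     .................^............##..~.....   
     ...............^^^......................   
     ..................................~.....   
     ................^................~~.....   
     ..................................~.....   
     ........................................   
     ...............................♣.♣♣.....   
     ........................................   
     .........................#..............   
     .............══════@══════════════......   
                                                
                                                
                                                
                                                
                                                
                                                
                                                
                                                
                                                
                                                
                                                


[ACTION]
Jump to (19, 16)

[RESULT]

     ................♣♣......................   
     ........................................   
     ........................................   
     ........................................   
     .................^............##..~.....   
     ...............^^^......................   
     ..................................~.....   
     ................^................~~.....   
     ..................................~.....   
     ........................................   
     ...............................♣.♣♣.....   
     ........................................   
     ...................@.....#..............   
     .............═════════════════════......   
                                                
                                                
                                                
                                                
                                                
                                                
                                                
                                                
                                                
                                                


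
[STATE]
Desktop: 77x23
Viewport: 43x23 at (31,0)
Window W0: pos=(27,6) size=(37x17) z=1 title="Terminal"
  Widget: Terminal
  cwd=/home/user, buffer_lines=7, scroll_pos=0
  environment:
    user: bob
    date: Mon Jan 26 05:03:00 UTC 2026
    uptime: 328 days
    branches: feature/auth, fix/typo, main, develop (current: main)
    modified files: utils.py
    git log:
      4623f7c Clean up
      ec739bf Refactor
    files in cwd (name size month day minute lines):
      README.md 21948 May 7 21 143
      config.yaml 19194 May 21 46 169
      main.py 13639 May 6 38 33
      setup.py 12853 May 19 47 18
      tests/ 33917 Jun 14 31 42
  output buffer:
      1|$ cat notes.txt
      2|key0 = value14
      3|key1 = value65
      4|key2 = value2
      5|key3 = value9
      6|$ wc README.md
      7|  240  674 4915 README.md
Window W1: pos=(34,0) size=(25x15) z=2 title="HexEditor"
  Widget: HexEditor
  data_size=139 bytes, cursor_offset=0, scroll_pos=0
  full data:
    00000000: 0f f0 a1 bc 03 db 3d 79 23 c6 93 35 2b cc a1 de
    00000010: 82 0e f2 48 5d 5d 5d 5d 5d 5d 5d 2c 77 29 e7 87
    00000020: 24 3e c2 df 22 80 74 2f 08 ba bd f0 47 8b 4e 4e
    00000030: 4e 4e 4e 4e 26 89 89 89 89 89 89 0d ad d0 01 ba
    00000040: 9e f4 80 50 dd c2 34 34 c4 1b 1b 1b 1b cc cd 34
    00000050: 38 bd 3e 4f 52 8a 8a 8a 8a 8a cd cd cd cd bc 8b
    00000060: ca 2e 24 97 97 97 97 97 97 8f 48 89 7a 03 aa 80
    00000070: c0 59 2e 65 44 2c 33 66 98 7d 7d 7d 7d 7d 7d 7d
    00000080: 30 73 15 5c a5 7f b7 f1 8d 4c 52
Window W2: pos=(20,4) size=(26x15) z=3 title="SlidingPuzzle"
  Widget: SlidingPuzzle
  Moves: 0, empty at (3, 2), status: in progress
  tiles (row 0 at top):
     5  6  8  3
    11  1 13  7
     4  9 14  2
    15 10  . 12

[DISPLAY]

   ┏━━━━━━━━━━━━━━━━━━━━━━━┓               
   ┃ HexEditor             ┃               
   ┠───────────────────────┨               
   ┃00000000  0F f0 a1 bc 0┃               
━━━━━━━━━━━━━━┓2 0e f2 48 5┃               
zzle          ┃4 3e c2 df 2┃               
──────────────┨e 4e 4e 4e 2┃━━━━┓          
┬────┬────┐   ┃e f4 80 50 d┃    ┃          
│  8 │  3 │   ┃8 bd 3e 4f 5┃────┨          
┼────┼────┤   ┃a 2e 24 97 9┃    ┃          
│ 13 │  7 │   ┃0 59 2e 65 4┃    ┃          
┼────┼────┤   ┃0 73 15 5c a┃    ┃          
│ 14 │  2 │   ┃            ┃    ┃          
┼────┼────┤   ┃            ┃    ┃          
│    │ 12 │   ┃━━━━━━━━━━━━┛    ┃          
┴────┴────┘   ┃ADME.md          ┃          
              ┃                 ┃          
              ┃                 ┃          
━━━━━━━━━━━━━━┛                 ┃          
                                ┃          
                                ┃          
                                ┃          
━━━━━━━━━━━━━━━━━━━━━━━━━━━━━━━━┛          


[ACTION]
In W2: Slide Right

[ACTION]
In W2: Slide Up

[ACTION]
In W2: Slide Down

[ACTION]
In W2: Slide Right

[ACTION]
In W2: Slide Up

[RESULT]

   ┏━━━━━━━━━━━━━━━━━━━━━━━┓               
   ┃ HexEditor             ┃               
   ┠───────────────────────┨               
   ┃00000000  0F f0 a1 bc 0┃               
━━━━━━━━━━━━━━┓2 0e f2 48 5┃               
zzle          ┃4 3e c2 df 2┃               
──────────────┨e 4e 4e 4e 2┃━━━━┓          
┬────┬────┐   ┃e f4 80 50 d┃    ┃          
│  8 │  3 │   ┃8 bd 3e 4f 5┃────┨          
┼────┼────┤   ┃a 2e 24 97 9┃    ┃          
│ 13 │  7 │   ┃0 59 2e 65 4┃    ┃          
┼────┼────┤   ┃0 73 15 5c a┃    ┃          
│ 14 │  2 │   ┃            ┃    ┃          
┼────┼────┤   ┃            ┃    ┃          
│ 10 │ 12 │   ┃━━━━━━━━━━━━┛    ┃          
┴────┴────┘   ┃ADME.md          ┃          
              ┃                 ┃          
              ┃                 ┃          
━━━━━━━━━━━━━━┛                 ┃          
                                ┃          
                                ┃          
                                ┃          
━━━━━━━━━━━━━━━━━━━━━━━━━━━━━━━━┛          


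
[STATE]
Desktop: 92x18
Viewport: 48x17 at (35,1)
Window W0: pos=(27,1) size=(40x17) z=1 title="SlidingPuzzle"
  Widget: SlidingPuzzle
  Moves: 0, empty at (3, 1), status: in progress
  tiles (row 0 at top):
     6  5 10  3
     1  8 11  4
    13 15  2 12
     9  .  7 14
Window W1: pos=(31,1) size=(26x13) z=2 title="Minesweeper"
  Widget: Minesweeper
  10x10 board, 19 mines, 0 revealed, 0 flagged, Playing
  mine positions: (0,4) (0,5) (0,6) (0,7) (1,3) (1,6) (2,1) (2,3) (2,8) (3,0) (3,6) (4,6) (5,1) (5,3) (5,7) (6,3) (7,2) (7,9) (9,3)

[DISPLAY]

━━━━━━━━━━━━━━━━━━━━━┓━━━━━━━━━┓                
nesweeper            ┃         ┃                
─────────────────────┨─────────┨                
■■■■■■■              ┃         ┃                
■■■■■■■              ┃         ┃                
■■■■■■■              ┃         ┃                
■■■■■■■              ┃         ┃                
■■■■■■■              ┃         ┃                
■■■■■■■              ┃         ┃                
■■■■■■■              ┃         ┃                
■■■■■■■              ┃         ┃                
■■■■■■■              ┃         ┃                
━━━━━━━━━━━━━━━━━━━━━┛         ┃                
                               ┃                
                               ┃                
                               ┃                
━━━━━━━━━━━━━━━━━━━━━━━━━━━━━━━┛                


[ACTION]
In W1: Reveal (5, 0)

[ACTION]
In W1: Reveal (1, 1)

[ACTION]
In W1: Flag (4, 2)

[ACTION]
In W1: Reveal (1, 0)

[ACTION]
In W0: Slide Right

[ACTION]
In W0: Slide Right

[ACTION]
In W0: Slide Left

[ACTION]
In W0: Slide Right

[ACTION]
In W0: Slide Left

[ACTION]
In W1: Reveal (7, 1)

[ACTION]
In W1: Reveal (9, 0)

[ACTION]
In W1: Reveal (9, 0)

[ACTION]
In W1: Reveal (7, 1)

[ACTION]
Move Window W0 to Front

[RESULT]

━━━━━━━━━━━━━━━━━━━━━━━━━━━━━━━┓                
gPuzzle                        ┃                
───────────────────────────────┨                
───┬────┬────┐                 ┃                
 5 │ 10 │  3 │                 ┃                
───┼────┼────┤                 ┃                
 8 │ 11 │  4 │                 ┃                
───┼────┼────┤                 ┃                
15 │  2 │ 12 │                 ┃                
───┼────┼────┤                 ┃                
   │  7 │ 14 │                 ┃                
───┴────┴────┘                 ┃                
4                              ┃                
                               ┃                
                               ┃                
                               ┃                
━━━━━━━━━━━━━━━━━━━━━━━━━━━━━━━┛                


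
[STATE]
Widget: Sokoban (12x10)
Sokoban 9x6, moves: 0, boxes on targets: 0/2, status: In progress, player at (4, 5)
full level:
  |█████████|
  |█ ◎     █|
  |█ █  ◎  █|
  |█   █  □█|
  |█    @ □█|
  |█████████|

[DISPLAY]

█████████   
█ ◎     █   
█ █  ◎  █   
█   █  □█   
█    @ □█   
█████████   
Moves: 0  0/
            
            
            


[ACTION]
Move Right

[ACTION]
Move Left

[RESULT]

█████████   
█ ◎     █   
█ █  ◎  █   
█   █  □█   
█    @ □█   
█████████   
Moves: 2  0/
            
            
            


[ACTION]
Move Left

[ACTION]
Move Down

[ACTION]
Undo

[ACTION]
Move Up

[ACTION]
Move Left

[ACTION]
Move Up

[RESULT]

█████████   
█ ◎     █   
█ █  +  █   
█   █  □█   
█      □█   
█████████   
Moves: 4  0/
            
            
            


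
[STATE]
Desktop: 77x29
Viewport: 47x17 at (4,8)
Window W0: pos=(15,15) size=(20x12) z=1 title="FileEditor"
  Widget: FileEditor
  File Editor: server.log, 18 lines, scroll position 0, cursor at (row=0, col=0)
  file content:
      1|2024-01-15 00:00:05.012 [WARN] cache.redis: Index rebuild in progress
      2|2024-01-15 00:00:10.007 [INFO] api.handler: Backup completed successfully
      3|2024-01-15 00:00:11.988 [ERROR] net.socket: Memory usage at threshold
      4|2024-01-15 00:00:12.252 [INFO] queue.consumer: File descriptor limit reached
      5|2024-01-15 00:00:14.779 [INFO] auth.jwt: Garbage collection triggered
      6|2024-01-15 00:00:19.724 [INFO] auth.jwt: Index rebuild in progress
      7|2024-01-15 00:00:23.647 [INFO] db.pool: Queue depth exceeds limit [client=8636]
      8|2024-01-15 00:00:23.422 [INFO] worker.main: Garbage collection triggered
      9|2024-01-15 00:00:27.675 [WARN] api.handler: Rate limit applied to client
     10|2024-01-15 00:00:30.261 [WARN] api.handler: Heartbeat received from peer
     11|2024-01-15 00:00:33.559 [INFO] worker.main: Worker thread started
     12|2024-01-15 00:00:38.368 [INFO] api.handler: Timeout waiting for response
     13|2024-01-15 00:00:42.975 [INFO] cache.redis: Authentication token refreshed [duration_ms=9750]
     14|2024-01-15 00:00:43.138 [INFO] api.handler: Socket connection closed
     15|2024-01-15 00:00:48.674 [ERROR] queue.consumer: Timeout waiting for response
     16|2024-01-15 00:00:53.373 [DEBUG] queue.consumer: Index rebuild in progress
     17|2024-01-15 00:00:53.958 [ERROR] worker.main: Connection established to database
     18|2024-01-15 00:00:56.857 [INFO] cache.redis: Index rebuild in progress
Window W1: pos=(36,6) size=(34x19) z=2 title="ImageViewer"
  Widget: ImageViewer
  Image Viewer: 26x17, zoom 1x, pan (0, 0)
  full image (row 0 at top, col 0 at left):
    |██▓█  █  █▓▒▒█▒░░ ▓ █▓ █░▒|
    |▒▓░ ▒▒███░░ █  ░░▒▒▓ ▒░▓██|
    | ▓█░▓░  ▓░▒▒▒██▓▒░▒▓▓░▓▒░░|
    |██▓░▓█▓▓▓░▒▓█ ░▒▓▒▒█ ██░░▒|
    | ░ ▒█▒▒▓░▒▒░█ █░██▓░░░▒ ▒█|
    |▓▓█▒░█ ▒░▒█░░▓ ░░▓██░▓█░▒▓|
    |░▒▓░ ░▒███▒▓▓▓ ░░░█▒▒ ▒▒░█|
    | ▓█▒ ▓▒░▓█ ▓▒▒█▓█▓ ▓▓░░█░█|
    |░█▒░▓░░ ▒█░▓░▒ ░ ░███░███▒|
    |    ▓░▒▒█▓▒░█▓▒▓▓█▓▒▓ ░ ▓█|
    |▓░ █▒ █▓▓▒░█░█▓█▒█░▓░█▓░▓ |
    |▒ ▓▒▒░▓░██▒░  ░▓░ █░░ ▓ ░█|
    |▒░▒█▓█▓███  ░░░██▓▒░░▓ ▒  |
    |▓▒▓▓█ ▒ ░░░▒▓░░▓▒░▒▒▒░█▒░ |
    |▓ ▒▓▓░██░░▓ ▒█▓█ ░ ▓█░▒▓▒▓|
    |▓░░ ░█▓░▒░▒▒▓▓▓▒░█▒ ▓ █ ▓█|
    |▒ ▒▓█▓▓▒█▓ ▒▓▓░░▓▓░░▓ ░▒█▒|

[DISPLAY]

                                ┠──────────────
                                ┃██▓█  █  █▓▒▒█
                                ┃▒▓░ ▒▒███░░ █ 
                                ┃ ▓█░▓░  ▓░▒▒▒█
                                ┃██▓░▓█▓▓▓░▒▓█ 
                                ┃ ░ ▒█▒▒▓░▒▒░█ 
                                ┃▓▓█▒░█ ▒░▒█░░▓
           ┏━━━━━━━━━━━━━━━━━━┓ ┃░▒▓░ ░▒███▒▓▓▓
           ┃ FileEditor       ┃ ┃ ▓█▒ ▓▒░▓█ ▓▒▒
           ┠──────────────────┨ ┃░█▒░▓░░ ▒█░▓░▒
           ┃█024-01-15 00:00:▲┃ ┃    ▓░▒▒█▓▒░█▓
           ┃2024-01-15 00:00:█┃ ┃▓░ █▒ █▓▓▒░█░█
           ┃2024-01-15 00:00:░┃ ┃▒ ▓▒▒░▓░██▒░  
           ┃2024-01-15 00:00:░┃ ┃▒░▒█▓█▓███  ░░
           ┃2024-01-15 00:00:░┃ ┃▓▒▓▓█ ▒ ░░░▒▓░
           ┃2024-01-15 00:00:░┃ ┃▓ ▒▓▓░██░░▓ ▒█
           ┃2024-01-15 00:00:░┃ ┗━━━━━━━━━━━━━━


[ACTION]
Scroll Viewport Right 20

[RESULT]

            ┠────────────────────────────────┨ 
            ┃██▓█  █  █▓▒▒█▒░░ ▓ █▓ █░▒      ┃ 
            ┃▒▓░ ▒▒███░░ █  ░░▒▒▓ ▒░▓██      ┃ 
            ┃ ▓█░▓░  ▓░▒▒▒██▓▒░▒▓▓░▓▒░░      ┃ 
            ┃██▓░▓█▓▓▓░▒▓█ ░▒▓▒▒█ ██░░▒      ┃ 
            ┃ ░ ▒█▒▒▓░▒▒░█ █░██▓░░░▒ ▒█      ┃ 
            ┃▓▓█▒░█ ▒░▒█░░▓ ░░▓██░▓█░▒▓      ┃ 
━━━━━━━━━━┓ ┃░▒▓░ ░▒███▒▓▓▓ ░░░█▒▒ ▒▒░█      ┃ 
tor       ┃ ┃ ▓█▒ ▓▒░▓█ ▓▒▒█▓█▓ ▓▓░░█░█      ┃ 
──────────┨ ┃░█▒░▓░░ ▒█░▓░▒ ░ ░███░███▒      ┃ 
15 00:00:▲┃ ┃    ▓░▒▒█▓▒░█▓▒▓▓█▓▒▓ ░ ▓█      ┃ 
15 00:00:█┃ ┃▓░ █▒ █▓▓▒░█░█▓█▒█░▓░█▓░▓       ┃ 
15 00:00:░┃ ┃▒ ▓▒▒░▓░██▒░  ░▓░ █░░ ▓ ░█      ┃ 
15 00:00:░┃ ┃▒░▒█▓█▓███  ░░░██▓▒░░▓ ▒        ┃ 
15 00:00:░┃ ┃▓▒▓▓█ ▒ ░░░▒▓░░▓▒░▒▒▒░█▒░       ┃ 
15 00:00:░┃ ┃▓ ▒▓▓░██░░▓ ▒█▓█ ░ ▓█░▒▓▒▓      ┃ 
15 00:00:░┃ ┗━━━━━━━━━━━━━━━━━━━━━━━━━━━━━━━━┛ 


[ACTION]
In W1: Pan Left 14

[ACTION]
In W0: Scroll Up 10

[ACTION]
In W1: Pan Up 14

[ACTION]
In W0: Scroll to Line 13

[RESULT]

            ┠────────────────────────────────┨ 
            ┃██▓█  █  █▓▒▒█▒░░ ▓ █▓ █░▒      ┃ 
            ┃▒▓░ ▒▒███░░ █  ░░▒▒▓ ▒░▓██      ┃ 
            ┃ ▓█░▓░  ▓░▒▒▒██▓▒░▒▓▓░▓▒░░      ┃ 
            ┃██▓░▓█▓▓▓░▒▓█ ░▒▓▒▒█ ██░░▒      ┃ 
            ┃ ░ ▒█▒▒▓░▒▒░█ █░██▓░░░▒ ▒█      ┃ 
            ┃▓▓█▒░█ ▒░▒█░░▓ ░░▓██░▓█░▒▓      ┃ 
━━━━━━━━━━┓ ┃░▒▓░ ░▒███▒▓▓▓ ░░░█▒▒ ▒▒░█      ┃ 
tor       ┃ ┃ ▓█▒ ▓▒░▓█ ▓▒▒█▓█▓ ▓▓░░█░█      ┃ 
──────────┨ ┃░█▒░▓░░ ▒█░▓░▒ ░ ░███░███▒      ┃ 
15 00:00:▲┃ ┃    ▓░▒▒█▓▒░█▓▒▓▓█▓▒▓ ░ ▓█      ┃ 
15 00:00:░┃ ┃▓░ █▒ █▓▓▒░█░█▓█▒█░▓░█▓░▓       ┃ 
15 00:00:░┃ ┃▒ ▓▒▒░▓░██▒░  ░▓░ █░░ ▓ ░█      ┃ 
15 00:00:░┃ ┃▒░▒█▓█▓███  ░░░██▓▒░░▓ ▒        ┃ 
15 00:00:░┃ ┃▓▒▓▓█ ▒ ░░░▒▓░░▓▒░▒▒▒░█▒░       ┃ 
15 00:00:░┃ ┃▓ ▒▓▓░██░░▓ ▒█▓█ ░ ▓█░▒▓▒▓      ┃ 
15 00:00:█┃ ┗━━━━━━━━━━━━━━━━━━━━━━━━━━━━━━━━┛ 


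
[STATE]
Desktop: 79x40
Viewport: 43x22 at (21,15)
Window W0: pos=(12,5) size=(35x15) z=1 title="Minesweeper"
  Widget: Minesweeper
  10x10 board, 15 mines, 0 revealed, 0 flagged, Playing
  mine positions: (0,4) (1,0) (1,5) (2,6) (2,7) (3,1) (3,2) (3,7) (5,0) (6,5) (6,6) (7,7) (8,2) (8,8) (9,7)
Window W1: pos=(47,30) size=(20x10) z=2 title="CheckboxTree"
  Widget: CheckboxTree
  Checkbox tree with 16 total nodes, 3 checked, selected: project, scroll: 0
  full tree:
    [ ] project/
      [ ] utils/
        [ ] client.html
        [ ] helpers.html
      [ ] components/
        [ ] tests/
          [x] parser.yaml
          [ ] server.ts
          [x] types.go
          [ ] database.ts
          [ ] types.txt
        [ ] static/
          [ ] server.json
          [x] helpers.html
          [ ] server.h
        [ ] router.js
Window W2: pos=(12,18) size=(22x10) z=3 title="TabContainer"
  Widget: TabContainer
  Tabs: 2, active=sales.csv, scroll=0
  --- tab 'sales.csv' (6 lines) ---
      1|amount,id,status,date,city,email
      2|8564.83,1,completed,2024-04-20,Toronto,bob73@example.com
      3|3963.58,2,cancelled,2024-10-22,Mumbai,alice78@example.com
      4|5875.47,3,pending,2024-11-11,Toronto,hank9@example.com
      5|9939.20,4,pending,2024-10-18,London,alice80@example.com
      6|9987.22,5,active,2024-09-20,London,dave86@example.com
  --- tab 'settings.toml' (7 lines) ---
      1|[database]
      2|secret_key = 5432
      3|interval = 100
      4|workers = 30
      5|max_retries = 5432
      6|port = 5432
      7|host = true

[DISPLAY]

■■                       ┃                 
■■                       ┃                 
■■                       ┃                 
━━━━━━━━━━━━┓            ┃                 
ainer       ┃━━━━━━━━━━━━┛                 
────────────┨                              
sv]│ setting┃                              
────────────┃                              
d,status,dat┃                              
1,completed,┃                              
2,cancelled,┃                              
3,pending,20┃                              
━━━━━━━━━━━━┛                              
                                           
                                           
                          ┏━━━━━━━━━━━━━━━━
                          ┃ CheckboxTree   
                          ┠────────────────
                          ┃>[-] project/   
                          ┃   [ ] utils/   
                          ┃     [ ] client.
                          ┃     [ ] helpers


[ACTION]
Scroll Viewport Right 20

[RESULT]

          ┃                                
          ┃                                
          ┃                                
          ┃                                
━━━━━━━━━━┛                                
                                           
                                           
                                           
                                           
                                           
                                           
                                           
                                           
                                           
                                           
           ┏━━━━━━━━━━━━━━━━━━┓            
           ┃ CheckboxTree     ┃            
           ┠──────────────────┨            
           ┃>[-] project/     ┃            
           ┃   [ ] utils/     ┃            
           ┃     [ ] client.ht┃            
           ┃     [ ] helpers.h┃            


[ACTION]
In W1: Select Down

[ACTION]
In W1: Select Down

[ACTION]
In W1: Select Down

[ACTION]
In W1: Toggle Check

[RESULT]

          ┃                                
          ┃                                
          ┃                                
          ┃                                
━━━━━━━━━━┛                                
                                           
                                           
                                           
                                           
                                           
                                           
                                           
                                           
                                           
                                           
           ┏━━━━━━━━━━━━━━━━━━┓            
           ┃ CheckboxTree     ┃            
           ┠──────────────────┨            
           ┃ [-] project/     ┃            
           ┃   [-] utils/     ┃            
           ┃     [ ] client.ht┃            
           ┃>    [x] helpers.h┃            


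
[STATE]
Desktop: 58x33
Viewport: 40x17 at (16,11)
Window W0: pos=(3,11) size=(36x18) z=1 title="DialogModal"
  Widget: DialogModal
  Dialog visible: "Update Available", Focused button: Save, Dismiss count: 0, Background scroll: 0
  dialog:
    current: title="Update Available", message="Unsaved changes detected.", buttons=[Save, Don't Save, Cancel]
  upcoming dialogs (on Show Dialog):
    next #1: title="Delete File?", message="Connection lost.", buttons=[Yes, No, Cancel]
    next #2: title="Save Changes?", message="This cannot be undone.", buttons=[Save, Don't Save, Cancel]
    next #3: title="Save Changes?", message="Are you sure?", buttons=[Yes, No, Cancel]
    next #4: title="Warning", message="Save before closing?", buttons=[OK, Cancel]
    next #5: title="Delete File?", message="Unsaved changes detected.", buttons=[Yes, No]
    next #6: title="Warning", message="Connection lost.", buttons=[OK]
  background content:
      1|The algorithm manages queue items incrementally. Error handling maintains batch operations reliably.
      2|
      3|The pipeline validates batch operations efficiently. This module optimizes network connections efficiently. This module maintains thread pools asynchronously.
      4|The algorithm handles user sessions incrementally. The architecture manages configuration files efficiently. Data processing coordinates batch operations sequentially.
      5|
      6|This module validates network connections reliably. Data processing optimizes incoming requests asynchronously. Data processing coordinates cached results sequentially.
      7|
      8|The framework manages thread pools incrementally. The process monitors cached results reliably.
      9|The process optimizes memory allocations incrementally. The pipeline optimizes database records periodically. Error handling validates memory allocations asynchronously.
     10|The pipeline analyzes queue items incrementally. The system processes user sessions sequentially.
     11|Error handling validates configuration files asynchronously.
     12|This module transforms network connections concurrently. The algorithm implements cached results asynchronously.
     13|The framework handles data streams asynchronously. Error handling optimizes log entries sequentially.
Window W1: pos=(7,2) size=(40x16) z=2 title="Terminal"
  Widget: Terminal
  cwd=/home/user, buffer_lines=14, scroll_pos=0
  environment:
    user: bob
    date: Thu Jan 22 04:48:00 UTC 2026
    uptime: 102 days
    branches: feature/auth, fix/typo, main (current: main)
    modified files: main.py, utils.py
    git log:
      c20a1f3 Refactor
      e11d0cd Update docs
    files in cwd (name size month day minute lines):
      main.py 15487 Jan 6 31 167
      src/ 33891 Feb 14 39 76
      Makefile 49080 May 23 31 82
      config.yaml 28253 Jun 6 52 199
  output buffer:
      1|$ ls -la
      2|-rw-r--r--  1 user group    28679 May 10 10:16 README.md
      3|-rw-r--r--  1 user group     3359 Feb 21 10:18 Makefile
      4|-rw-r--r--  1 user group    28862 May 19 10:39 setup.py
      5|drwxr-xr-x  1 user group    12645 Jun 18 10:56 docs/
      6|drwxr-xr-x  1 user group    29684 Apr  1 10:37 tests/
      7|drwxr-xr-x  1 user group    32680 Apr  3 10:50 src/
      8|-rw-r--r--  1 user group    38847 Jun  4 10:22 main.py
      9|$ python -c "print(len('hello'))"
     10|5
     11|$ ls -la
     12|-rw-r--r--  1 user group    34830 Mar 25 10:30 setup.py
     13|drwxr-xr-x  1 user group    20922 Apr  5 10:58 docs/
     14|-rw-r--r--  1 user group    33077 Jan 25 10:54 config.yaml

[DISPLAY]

-x  1 user group    32680 Apr ┃         
--  1 user group    38847 Jun ┃         
 -c "print(len('hello'))"     ┃         
                              ┃         
                              ┃         
--  1 user group    34830 Mar ┃         
━━━━━━━━━━━━━━━━━━━━━━━━━━━━━━┛         
───────────────────┐  ┃                 
ate Available      │nn┃                 
changes detected.  │  ┃                 
on't Save   Cancel │ls┃                 
───────────────────┘oc┃                 
 analyzes queue items ┃                 
ng validates configura┃                 
transforms network con┃                 
k handles data streams┃                 
                      ┃                 


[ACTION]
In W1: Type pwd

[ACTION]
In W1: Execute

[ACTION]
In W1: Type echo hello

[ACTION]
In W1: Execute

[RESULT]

--  1 user group    33077 Jan ┃         
                              ┃         
er                            ┃         
ello                          ┃         
                              ┃         
                              ┃         
━━━━━━━━━━━━━━━━━━━━━━━━━━━━━━┛         
───────────────────┐  ┃                 
ate Available      │nn┃                 
changes detected.  │  ┃                 
on't Save   Cancel │ls┃                 
───────────────────┘oc┃                 
 analyzes queue items ┃                 
ng validates configura┃                 
transforms network con┃                 
k handles data streams┃                 
                      ┃                 


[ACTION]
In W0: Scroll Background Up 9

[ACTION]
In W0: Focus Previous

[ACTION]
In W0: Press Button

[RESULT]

--  1 user group    33077 Jan ┃         
                              ┃         
er                            ┃         
ello                          ┃         
                              ┃         
                              ┃         
━━━━━━━━━━━━━━━━━━━━━━━━━━━━━━┛         
                      ┃                 
validates network conn┃                 
                      ┃                 
k manages thread pools┃                 
optimizes memory alloc┃                 
 analyzes queue items ┃                 
ng validates configura┃                 
transforms network con┃                 
k handles data streams┃                 
                      ┃                 
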